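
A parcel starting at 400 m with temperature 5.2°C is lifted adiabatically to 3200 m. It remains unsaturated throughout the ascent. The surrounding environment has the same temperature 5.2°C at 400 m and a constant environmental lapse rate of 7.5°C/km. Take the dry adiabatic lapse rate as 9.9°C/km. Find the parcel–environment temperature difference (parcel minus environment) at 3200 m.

-6.72°C (parcel cooler than environment)

Parcel:
  400–3200 m, dry: Δz = 2.8 km ⇒ ΔT = -27.72°C; T = -22.52°C
Environment:
  400–3200 m, environment: Δz = 2.8 km ⇒ ΔT = -21°C; T = -15.8°C
T_parcel − T_env = -22.52 − (-15.8) = -6.72°C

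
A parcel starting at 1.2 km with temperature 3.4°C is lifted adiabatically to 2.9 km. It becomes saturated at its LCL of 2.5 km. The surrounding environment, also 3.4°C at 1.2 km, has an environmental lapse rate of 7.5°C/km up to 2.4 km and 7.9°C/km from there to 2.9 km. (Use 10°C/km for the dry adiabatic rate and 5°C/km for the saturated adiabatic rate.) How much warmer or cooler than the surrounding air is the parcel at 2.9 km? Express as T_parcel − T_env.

-2.05°C (parcel cooler than environment)

Parcel:
  1200–2500 m, dry: Δz = 1.3 km ⇒ ΔT = -13°C; T = -9.6°C
  2500–2900 m, saturated: Δz = 0.4 km ⇒ ΔT = -2°C; T = -11.6°C
Environment:
  1200–2400 m, environment, lower layer: Δz = 1.2 km ⇒ ΔT = -9°C; T = -5.6°C
  2400–2900 m, environment, upper layer: Δz = 0.5 km ⇒ ΔT = -3.95°C; T = -9.55°C
T_parcel − T_env = -11.6 − (-9.55) = -2.05°C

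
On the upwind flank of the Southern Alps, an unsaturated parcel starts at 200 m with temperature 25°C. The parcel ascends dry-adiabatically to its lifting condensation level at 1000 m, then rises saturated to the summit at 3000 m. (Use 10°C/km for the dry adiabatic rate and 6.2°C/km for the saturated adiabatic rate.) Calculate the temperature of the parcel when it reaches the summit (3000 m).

From 200 m to 1000 m (dry): cools by 10 × 0.8 = 8°C, giving 17°C.
From 1000 m to 3000 m (saturated): cools by 6.2 × 2 = 12.4°C, giving 4.6°C.

4.6°C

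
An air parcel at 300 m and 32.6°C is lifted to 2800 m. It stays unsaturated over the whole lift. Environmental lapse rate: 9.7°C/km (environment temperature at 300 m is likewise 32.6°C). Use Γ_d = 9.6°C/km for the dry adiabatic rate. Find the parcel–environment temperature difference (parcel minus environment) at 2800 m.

+0.25°C (parcel warmer than environment)

Parcel:
  300–2800 m, dry: Δz = 2.5 km ⇒ ΔT = -24°C; T = 8.6°C
Environment:
  300–2800 m, environment: Δz = 2.5 km ⇒ ΔT = -24.25°C; T = 8.35°C
T_parcel − T_env = 8.6 − 8.35 = +0.25°C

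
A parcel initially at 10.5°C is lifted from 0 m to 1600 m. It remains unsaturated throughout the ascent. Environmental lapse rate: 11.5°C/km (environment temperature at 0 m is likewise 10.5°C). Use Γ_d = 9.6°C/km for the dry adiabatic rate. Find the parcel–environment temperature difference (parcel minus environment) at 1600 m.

Parcel:
  0 → 1600 m (dry, 9.6°C/km): ΔT = -9.6 × 1.6 = -15.36°C → T = -4.86°C
Environment:
  0 → 1600 m (environment, 11.5°C/km): ΔT = -11.5 × 1.6 = -18.4°C → T = -7.9°C
T_parcel − T_env = -4.86 − (-7.9) = +3.04°C

+3.04°C (parcel warmer than environment)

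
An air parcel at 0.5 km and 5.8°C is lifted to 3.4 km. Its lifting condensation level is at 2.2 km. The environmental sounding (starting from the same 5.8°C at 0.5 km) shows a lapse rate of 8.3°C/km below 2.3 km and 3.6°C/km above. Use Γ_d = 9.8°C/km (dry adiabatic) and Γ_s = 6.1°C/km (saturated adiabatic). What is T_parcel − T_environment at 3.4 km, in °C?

-5.08°C (parcel cooler than environment)

Parcel:
  500–2200 m, dry: Δz = 1.7 km ⇒ ΔT = -16.66°C; T = -10.86°C
  2200–3400 m, saturated: Δz = 1.2 km ⇒ ΔT = -7.32°C; T = -18.18°C
Environment:
  500–2300 m, environment, lower layer: Δz = 1.8 km ⇒ ΔT = -14.94°C; T = -9.14°C
  2300–3400 m, environment, upper layer: Δz = 1.1 km ⇒ ΔT = -3.96°C; T = -13.1°C
T_parcel − T_env = -18.18 − (-13.1) = -5.08°C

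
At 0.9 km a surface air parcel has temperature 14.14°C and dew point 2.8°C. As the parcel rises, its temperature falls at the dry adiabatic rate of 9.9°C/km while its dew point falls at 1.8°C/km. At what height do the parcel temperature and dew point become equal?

T and T_d converge at 9.9 − 1.8 = 8.1°C per km
Height above start = (14.14 − 2.8) / 8.1 = 1.4 km
LCL altitude = 900 m + 1400 m = 2300 m

2.3 km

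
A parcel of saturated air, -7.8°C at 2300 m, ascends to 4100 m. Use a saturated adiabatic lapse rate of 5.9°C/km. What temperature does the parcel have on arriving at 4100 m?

Saturated adiabatic to 4100 m: -5.9 × 1.8 km = -10.62°C, so T = -18.42°C.

-18.42°C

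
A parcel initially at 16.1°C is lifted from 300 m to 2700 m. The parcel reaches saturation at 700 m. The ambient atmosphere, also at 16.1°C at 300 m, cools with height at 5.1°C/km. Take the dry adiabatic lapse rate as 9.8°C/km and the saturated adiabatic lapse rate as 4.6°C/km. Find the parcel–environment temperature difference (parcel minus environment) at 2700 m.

-0.88°C (parcel cooler than environment)

Parcel:
  From 300 m to 700 m (dry): cools by 9.8 × 0.4 = 3.92°C, giving 12.18°C.
  From 700 m to 2700 m (saturated): cools by 4.6 × 2 = 9.2°C, giving 2.98°C.
Environment:
  From 300 m to 2700 m (environment): cools by 5.1 × 2.4 = 12.24°C, giving 3.86°C.
T_parcel − T_env = 2.98 − 3.86 = -0.88°C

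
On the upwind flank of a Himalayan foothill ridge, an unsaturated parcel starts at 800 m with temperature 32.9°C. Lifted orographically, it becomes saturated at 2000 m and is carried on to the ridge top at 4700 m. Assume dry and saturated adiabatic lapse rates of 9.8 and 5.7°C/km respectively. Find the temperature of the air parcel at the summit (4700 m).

Dry to 2000 m: -9.8 × 1.2 km = -11.76°C, so T = 21.14°C.
Saturated to 4700 m: -5.7 × 2.7 km = -15.39°C, so T = 5.75°C.

5.75°C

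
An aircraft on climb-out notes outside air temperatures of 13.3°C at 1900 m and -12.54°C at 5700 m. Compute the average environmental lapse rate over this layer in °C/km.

6.8°C/km

Γ = −ΔT/Δz = (13.3 − (-12.54)) / (5700 − 1900) m
  = 25.84°C / 3.8 km = 6.8°C/km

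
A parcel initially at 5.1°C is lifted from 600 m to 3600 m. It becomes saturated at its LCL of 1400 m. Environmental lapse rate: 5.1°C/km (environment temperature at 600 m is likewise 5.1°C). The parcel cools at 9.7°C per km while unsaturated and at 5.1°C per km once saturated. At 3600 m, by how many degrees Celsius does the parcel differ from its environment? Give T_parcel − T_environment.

Parcel:
  Dry to 1400 m: -9.7 × 0.8 km = -7.76°C, so T = -2.66°C.
  Saturated to 3600 m: -5.1 × 2.2 km = -11.22°C, so T = -13.88°C.
Environment:
  Environment to 3600 m: -5.1 × 3 km = -15.3°C, so T = -10.2°C.
T_parcel − T_env = -13.88 − (-10.2) = -3.68°C

-3.68°C (parcel cooler than environment)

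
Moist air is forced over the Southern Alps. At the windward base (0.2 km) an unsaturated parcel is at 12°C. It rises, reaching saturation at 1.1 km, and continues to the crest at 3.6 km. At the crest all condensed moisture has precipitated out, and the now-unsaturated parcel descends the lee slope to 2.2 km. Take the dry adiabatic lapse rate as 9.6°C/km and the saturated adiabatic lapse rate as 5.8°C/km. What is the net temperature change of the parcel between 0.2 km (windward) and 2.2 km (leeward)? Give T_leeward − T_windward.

-9.7°C

Dry to 1100 m: -9.6 × 0.9 km = -8.64°C, so T = 3.36°C.
Saturated to 3600 m: -5.8 × 2.5 km = -14.5°C, so T = -11.14°C.
Dry descent to 2200 m: +9.6 × 1.4 km = +13.44°C, so T = 2.3°C.
Net change vs windward start: 2.3 − 12 = -9.7°C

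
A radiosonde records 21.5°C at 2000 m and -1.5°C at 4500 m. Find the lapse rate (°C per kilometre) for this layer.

Γ = −ΔT/Δz = (21.5 − (-1.5)) / (4500 − 2000) m
  = 23°C / 2.5 km = 9.2°C/km

9.2°C/km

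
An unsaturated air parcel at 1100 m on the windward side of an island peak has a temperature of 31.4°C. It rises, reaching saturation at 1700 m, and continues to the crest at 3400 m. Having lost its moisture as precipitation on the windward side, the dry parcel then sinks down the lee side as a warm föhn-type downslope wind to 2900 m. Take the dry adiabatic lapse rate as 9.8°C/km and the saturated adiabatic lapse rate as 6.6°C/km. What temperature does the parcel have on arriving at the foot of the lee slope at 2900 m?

19.2°C

Dry to 1700 m: -9.8 × 0.6 km = -5.88°C, so T = 25.52°C.
Saturated to 3400 m: -6.6 × 1.7 km = -11.22°C, so T = 14.3°C.
Dry descent to 2900 m: +9.8 × 0.5 km = +4.9°C, so T = 19.2°C.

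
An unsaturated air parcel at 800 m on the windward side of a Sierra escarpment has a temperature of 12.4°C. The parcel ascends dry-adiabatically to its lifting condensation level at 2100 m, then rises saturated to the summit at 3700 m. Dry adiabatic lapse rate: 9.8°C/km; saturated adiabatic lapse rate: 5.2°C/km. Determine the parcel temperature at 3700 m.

From 800 m to 2100 m (dry): cools by 9.8 × 1.3 = 12.74°C, giving -0.34°C.
From 2100 m to 3700 m (saturated): cools by 5.2 × 1.6 = 8.32°C, giving -8.66°C.

-8.66°C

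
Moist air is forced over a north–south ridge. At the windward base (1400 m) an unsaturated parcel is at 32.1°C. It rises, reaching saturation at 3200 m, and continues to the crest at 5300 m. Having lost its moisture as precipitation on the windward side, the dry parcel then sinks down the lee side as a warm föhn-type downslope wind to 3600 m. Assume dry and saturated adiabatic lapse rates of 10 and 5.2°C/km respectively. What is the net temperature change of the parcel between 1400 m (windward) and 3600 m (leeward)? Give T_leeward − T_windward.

Dry to 3200 m: -10 × 1.8 km = -18°C, so T = 14.1°C.
Saturated to 5300 m: -5.2 × 2.1 km = -10.92°C, so T = 3.18°C.
Dry descent to 3600 m: +10 × 1.7 km = +17°C, so T = 20.18°C.
Net change vs windward start: 20.18 − 32.1 = -11.92°C

-11.92°C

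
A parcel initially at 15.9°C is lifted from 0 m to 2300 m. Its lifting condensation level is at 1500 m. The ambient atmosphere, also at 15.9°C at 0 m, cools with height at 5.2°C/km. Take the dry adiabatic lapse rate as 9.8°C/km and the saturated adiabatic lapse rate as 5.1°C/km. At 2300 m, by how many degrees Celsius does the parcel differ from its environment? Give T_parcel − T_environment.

Parcel:
  0–1500 m, dry: Δz = 1.5 km ⇒ ΔT = -14.7°C; T = 1.2°C
  1500–2300 m, saturated: Δz = 0.8 km ⇒ ΔT = -4.08°C; T = -2.88°C
Environment:
  0–2300 m, environment: Δz = 2.3 km ⇒ ΔT = -11.96°C; T = 3.94°C
T_parcel − T_env = -2.88 − 3.94 = -6.82°C

-6.82°C (parcel cooler than environment)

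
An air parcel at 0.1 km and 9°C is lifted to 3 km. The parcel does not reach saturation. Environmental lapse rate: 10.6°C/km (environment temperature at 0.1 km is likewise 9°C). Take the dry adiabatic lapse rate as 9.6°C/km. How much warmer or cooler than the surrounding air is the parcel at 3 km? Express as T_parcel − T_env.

+2.9°C (parcel warmer than environment)

Parcel:
  100 → 3000 m (dry, 9.6°C/km): ΔT = -9.6 × 2.9 = -27.84°C → T = -18.84°C
Environment:
  100 → 3000 m (environment, 10.6°C/km): ΔT = -10.6 × 2.9 = -30.74°C → T = -21.74°C
T_parcel − T_env = -18.84 − (-21.74) = +2.9°C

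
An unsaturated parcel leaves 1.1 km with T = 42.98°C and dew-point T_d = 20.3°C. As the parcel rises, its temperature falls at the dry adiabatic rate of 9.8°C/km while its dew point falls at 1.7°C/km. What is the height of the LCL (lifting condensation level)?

T and T_d converge at 9.8 − 1.7 = 8.1°C per km
Height above start = (42.98 − 20.3) / 8.1 = 2.8 km
LCL altitude = 1100 m + 2800 m = 3900 m

3.9 km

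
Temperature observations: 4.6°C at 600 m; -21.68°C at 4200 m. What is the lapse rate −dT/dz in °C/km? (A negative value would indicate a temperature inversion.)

7.3°C/km

Γ = −ΔT/Δz = (4.6 − (-21.68)) / (4200 − 600) m
  = 26.28°C / 3.6 km = 7.3°C/km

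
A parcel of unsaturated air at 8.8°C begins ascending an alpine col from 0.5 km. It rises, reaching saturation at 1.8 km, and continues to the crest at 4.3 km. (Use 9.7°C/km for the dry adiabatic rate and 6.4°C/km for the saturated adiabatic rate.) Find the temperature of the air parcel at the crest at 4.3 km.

-19.81°C

500–1800 m, dry: Δz = 1.3 km ⇒ ΔT = -12.61°C; T = -3.81°C
1800–4300 m, saturated: Δz = 2.5 km ⇒ ΔT = -16°C; T = -19.81°C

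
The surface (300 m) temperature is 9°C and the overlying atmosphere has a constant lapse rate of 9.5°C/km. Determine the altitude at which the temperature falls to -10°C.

2300 m

Height above start = (9 − (-10)) / 9.5 = 2 km
Altitude = 300 m + 2000 m = 2300 m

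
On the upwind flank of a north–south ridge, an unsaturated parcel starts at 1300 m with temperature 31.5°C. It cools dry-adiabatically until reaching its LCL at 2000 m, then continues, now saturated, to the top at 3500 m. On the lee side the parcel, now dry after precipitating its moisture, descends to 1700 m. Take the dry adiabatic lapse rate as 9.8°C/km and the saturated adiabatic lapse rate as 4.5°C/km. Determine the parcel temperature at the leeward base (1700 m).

35.53°C

From 1300 m to 2000 m (dry): cools by 9.8 × 0.7 = 6.86°C, giving 24.64°C.
From 2000 m to 3500 m (saturated): cools by 4.5 × 1.5 = 6.75°C, giving 17.89°C.
From 3500 m to 1700 m (dry descent): warms by 9.8 × 1.8 = 17.64°C, giving 35.53°C.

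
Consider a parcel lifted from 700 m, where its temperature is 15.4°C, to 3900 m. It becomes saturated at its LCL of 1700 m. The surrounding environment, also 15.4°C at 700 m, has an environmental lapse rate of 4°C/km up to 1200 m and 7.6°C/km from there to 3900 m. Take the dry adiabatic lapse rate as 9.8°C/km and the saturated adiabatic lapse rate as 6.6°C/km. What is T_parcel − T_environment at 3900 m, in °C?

Parcel:
  700 → 1700 m (dry, 9.8°C/km): ΔT = -9.8 × 1 = -9.8°C → T = 5.6°C
  1700 → 3900 m (saturated, 6.6°C/km): ΔT = -6.6 × 2.2 = -14.52°C → T = -8.92°C
Environment:
  700 → 1200 m (environment, lower layer, 4°C/km): ΔT = -4 × 0.5 = -2°C → T = 13.4°C
  1200 → 3900 m (environment, upper layer, 7.6°C/km): ΔT = -7.6 × 2.7 = -20.52°C → T = -7.12°C
T_parcel − T_env = -8.92 − (-7.12) = -1.8°C

-1.8°C (parcel cooler than environment)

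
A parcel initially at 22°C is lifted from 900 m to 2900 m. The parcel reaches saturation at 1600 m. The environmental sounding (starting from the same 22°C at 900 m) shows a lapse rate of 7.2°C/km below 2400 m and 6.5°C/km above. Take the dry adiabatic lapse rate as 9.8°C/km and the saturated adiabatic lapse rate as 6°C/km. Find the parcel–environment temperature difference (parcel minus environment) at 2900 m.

Parcel:
  From 900 m to 1600 m (dry): cools by 9.8 × 0.7 = 6.86°C, giving 15.14°C.
  From 1600 m to 2900 m (saturated): cools by 6 × 1.3 = 7.8°C, giving 7.34°C.
Environment:
  From 900 m to 2400 m (environment, lower layer): cools by 7.2 × 1.5 = 10.8°C, giving 11.2°C.
  From 2400 m to 2900 m (environment, upper layer): cools by 6.5 × 0.5 = 3.25°C, giving 7.95°C.
T_parcel − T_env = 7.34 − 7.95 = -0.61°C

-0.61°C (parcel cooler than environment)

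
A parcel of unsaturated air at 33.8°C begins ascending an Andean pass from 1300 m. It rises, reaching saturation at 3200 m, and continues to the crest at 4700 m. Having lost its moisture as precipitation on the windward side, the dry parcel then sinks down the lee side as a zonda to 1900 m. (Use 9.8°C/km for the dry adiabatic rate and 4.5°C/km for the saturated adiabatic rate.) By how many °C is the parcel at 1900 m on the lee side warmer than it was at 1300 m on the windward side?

From 1300 m to 3200 m (dry): cools by 9.8 × 1.9 = 18.62°C, giving 15.18°C.
From 3200 m to 4700 m (saturated): cools by 4.5 × 1.5 = 6.75°C, giving 8.43°C.
From 4700 m to 1900 m (dry descent): warms by 9.8 × 2.8 = 27.44°C, giving 35.87°C.
Net change vs windward start: 35.87 − 33.8 = +2.07°C

+2.07°C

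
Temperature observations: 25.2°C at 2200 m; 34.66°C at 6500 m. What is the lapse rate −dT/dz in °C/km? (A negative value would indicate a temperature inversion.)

Γ = −ΔT/Δz = (25.2 − 34.66) / (6500 − 2200) m
  = -9.46°C / 4.3 km = -2.2°C/km

-2.2°C/km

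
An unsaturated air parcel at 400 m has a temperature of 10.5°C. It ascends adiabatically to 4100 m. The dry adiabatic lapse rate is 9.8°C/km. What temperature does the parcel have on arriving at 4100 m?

-25.76°C

400 → 4100 m (dry adiabatic, 9.8°C/km): ΔT = -9.8 × 3.7 = -36.26°C → T = -25.76°C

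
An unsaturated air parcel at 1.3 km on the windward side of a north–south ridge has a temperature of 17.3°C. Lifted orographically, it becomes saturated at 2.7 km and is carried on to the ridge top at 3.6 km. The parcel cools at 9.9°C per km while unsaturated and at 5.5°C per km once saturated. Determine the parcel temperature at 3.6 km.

1300 → 2700 m (dry, 9.9°C/km): ΔT = -9.9 × 1.4 = -13.86°C → T = 3.44°C
2700 → 3600 m (saturated, 5.5°C/km): ΔT = -5.5 × 0.9 = -4.95°C → T = -1.51°C

-1.51°C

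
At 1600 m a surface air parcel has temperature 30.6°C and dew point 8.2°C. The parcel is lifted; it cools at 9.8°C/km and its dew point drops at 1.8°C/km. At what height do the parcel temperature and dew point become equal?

4400 m

T and T_d converge at 9.8 − 1.8 = 8°C per km
Height above start = (30.6 − 8.2) / 8 = 2.8 km
LCL altitude = 1600 m + 2800 m = 4400 m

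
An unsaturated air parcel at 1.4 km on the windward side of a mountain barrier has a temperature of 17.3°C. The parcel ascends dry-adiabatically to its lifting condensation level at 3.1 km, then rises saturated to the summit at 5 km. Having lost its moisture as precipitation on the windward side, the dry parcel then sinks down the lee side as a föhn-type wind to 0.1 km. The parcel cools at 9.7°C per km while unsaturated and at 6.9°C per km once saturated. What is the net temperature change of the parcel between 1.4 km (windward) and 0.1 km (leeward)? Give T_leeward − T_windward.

Dry to 3100 m: -9.7 × 1.7 km = -16.49°C, so T = 0.81°C.
Saturated to 5000 m: -6.9 × 1.9 km = -13.11°C, so T = -12.3°C.
Dry descent to 100 m: +9.7 × 4.9 km = +47.53°C, so T = 35.23°C.
Net change vs windward start: 35.23 − 17.3 = +17.93°C

+17.93°C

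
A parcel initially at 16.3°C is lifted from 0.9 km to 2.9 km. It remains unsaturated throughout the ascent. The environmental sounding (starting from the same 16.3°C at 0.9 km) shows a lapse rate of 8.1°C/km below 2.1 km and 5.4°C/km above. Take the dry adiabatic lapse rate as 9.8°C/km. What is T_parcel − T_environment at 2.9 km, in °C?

-5.56°C (parcel cooler than environment)

Parcel:
  900–2900 m, dry: Δz = 2 km ⇒ ΔT = -19.6°C; T = -3.3°C
Environment:
  900–2100 m, environment, lower layer: Δz = 1.2 km ⇒ ΔT = -9.72°C; T = 6.58°C
  2100–2900 m, environment, upper layer: Δz = 0.8 km ⇒ ΔT = -4.32°C; T = 2.26°C
T_parcel − T_env = -3.3 − 2.26 = -5.56°C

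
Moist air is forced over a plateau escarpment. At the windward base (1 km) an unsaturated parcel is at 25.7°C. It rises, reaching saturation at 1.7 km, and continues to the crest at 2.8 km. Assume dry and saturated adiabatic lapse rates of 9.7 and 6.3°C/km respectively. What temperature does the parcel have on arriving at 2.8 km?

11.98°C

From 1000 m to 1700 m (dry): cools by 9.7 × 0.7 = 6.79°C, giving 18.91°C.
From 1700 m to 2800 m (saturated): cools by 6.3 × 1.1 = 6.93°C, giving 11.98°C.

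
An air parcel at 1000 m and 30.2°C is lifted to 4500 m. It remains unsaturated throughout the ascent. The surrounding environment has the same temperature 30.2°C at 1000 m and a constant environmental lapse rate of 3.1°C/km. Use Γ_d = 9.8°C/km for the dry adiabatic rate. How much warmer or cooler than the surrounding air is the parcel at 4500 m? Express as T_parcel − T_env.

-23.45°C (parcel cooler than environment)

Parcel:
  Dry to 4500 m: -9.8 × 3.5 km = -34.3°C, so T = -4.1°C.
Environment:
  Environment to 4500 m: -3.1 × 3.5 km = -10.85°C, so T = 19.35°C.
T_parcel − T_env = -4.1 − 19.35 = -23.45°C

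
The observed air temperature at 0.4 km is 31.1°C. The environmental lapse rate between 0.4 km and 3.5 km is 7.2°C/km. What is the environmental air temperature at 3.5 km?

From 400 m to 3500 m (environmental): cools by 7.2 × 3.1 = 22.32°C, giving 8.78°C.

8.78°C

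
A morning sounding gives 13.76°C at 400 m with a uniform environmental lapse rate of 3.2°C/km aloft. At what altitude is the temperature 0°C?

Height above start = (13.76 − 0) / 3.2 = 4.3 km
Altitude = 400 m + 4300 m = 4700 m

4700 m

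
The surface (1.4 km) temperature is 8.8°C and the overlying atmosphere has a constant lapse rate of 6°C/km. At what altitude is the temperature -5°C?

3.7 km

Height above start = (8.8 − (-5)) / 6 = 2.3 km
Altitude = 1400 m + 2300 m = 3700 m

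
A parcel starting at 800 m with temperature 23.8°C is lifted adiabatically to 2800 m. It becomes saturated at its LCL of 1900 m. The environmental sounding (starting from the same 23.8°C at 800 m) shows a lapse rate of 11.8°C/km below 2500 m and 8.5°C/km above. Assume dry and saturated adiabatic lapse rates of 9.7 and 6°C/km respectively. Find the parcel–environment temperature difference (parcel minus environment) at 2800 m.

+6.54°C (parcel warmer than environment)

Parcel:
  From 800 m to 1900 m (dry): cools by 9.7 × 1.1 = 10.67°C, giving 13.13°C.
  From 1900 m to 2800 m (saturated): cools by 6 × 0.9 = 5.4°C, giving 7.73°C.
Environment:
  From 800 m to 2500 m (environment, lower layer): cools by 11.8 × 1.7 = 20.06°C, giving 3.74°C.
  From 2500 m to 2800 m (environment, upper layer): cools by 8.5 × 0.3 = 2.55°C, giving 1.19°C.
T_parcel − T_env = 7.73 − 1.19 = +6.54°C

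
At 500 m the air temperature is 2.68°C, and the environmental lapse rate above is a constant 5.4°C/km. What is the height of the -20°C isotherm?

Height above start = (2.68 − (-20)) / 5.4 = 4.2 km
Altitude = 500 m + 4200 m = 4700 m

4700 m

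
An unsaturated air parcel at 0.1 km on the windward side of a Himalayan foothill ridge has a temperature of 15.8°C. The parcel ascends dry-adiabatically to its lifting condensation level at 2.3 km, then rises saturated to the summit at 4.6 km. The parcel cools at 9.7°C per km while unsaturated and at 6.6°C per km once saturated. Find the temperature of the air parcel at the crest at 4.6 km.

-20.72°C

From 100 m to 2300 m (dry): cools by 9.7 × 2.2 = 21.34°C, giving -5.54°C.
From 2300 m to 4600 m (saturated): cools by 6.6 × 2.3 = 15.18°C, giving -20.72°C.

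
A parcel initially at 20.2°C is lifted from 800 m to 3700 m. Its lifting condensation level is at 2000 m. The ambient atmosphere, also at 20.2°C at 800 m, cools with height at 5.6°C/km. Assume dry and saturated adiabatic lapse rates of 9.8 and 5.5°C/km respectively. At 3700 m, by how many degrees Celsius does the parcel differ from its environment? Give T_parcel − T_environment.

Parcel:
  Dry to 2000 m: -9.8 × 1.2 km = -11.76°C, so T = 8.44°C.
  Saturated to 3700 m: -5.5 × 1.7 km = -9.35°C, so T = -0.91°C.
Environment:
  Environment to 3700 m: -5.6 × 2.9 km = -16.24°C, so T = 3.96°C.
T_parcel − T_env = -0.91 − 3.96 = -4.87°C

-4.87°C (parcel cooler than environment)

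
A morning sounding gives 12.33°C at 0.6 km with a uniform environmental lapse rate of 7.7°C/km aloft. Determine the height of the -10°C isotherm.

Height above start = (12.33 − (-10)) / 7.7 = 2.9 km
Altitude = 600 m + 2900 m = 3500 m

3.5 km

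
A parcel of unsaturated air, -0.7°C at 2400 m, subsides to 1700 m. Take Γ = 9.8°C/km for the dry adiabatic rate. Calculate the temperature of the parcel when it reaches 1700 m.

6.16°C

Dry adiabatic to 1700 m: +9.8 × 0.7 km = +6.86°C, so T = 6.16°C.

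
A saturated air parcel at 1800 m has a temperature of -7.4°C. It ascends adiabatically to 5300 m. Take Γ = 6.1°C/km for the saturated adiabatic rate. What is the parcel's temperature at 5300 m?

Saturated adiabatic to 5300 m: -6.1 × 3.5 km = -21.35°C, so T = -28.75°C.

-28.75°C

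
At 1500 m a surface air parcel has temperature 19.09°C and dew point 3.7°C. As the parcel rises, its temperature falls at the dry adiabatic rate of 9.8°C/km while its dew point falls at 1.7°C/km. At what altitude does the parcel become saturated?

3400 m

T and T_d converge at 9.8 − 1.7 = 8.1°C per km
Height above start = (19.09 − 3.7) / 8.1 = 1.9 km
LCL altitude = 1500 m + 1900 m = 3400 m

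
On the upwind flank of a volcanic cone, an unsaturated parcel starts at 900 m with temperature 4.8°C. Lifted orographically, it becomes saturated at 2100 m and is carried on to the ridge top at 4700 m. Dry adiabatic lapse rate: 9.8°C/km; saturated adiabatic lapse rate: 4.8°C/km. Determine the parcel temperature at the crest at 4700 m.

-19.44°C

Dry to 2100 m: -9.8 × 1.2 km = -11.76°C, so T = -6.96°C.
Saturated to 4700 m: -4.8 × 2.6 km = -12.48°C, so T = -19.44°C.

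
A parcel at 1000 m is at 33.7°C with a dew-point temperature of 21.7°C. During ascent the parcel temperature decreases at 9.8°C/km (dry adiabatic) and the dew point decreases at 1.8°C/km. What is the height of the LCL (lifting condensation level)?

T and T_d converge at 9.8 − 1.8 = 8°C per km
Height above start = (33.7 − 21.7) / 8 = 1.5 km
LCL altitude = 1000 m + 1500 m = 2500 m

2500 m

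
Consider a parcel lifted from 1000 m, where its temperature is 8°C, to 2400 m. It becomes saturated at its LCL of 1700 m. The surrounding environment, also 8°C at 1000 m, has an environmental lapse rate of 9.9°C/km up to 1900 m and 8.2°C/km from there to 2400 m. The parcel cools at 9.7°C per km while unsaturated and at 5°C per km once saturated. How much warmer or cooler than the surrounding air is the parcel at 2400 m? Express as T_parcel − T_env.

+2.72°C (parcel warmer than environment)

Parcel:
  1000–1700 m, dry: Δz = 0.7 km ⇒ ΔT = -6.79°C; T = 1.21°C
  1700–2400 m, saturated: Δz = 0.7 km ⇒ ΔT = -3.5°C; T = -2.29°C
Environment:
  1000–1900 m, environment, lower layer: Δz = 0.9 km ⇒ ΔT = -8.91°C; T = -0.91°C
  1900–2400 m, environment, upper layer: Δz = 0.5 km ⇒ ΔT = -4.1°C; T = -5.01°C
T_parcel − T_env = -2.29 − (-5.01) = +2.72°C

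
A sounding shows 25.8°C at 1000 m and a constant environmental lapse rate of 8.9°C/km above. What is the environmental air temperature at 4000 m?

-0.9°C

1000–4000 m, environmental: Δz = 3 km ⇒ ΔT = -26.7°C; T = -0.9°C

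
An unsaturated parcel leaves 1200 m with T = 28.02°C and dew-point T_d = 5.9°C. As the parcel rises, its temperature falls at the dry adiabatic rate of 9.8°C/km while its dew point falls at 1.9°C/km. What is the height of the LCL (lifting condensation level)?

4000 m

T and T_d converge at 9.8 − 1.9 = 7.9°C per km
Height above start = (28.02 − 5.9) / 7.9 = 2.8 km
LCL altitude = 1200 m + 2800 m = 4000 m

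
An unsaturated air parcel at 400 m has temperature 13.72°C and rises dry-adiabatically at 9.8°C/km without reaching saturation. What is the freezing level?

1800 m

Height above start = (13.72 − 0) / 9.8 = 1.4 km
Altitude = 400 m + 1400 m = 1800 m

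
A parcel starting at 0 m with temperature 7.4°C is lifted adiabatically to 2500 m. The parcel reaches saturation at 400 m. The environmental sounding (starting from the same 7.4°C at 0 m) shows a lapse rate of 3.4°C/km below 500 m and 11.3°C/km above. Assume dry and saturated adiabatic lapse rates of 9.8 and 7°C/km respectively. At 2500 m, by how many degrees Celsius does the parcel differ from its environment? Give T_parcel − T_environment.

Parcel:
  Dry to 400 m: -9.8 × 0.4 km = -3.92°C, so T = 3.48°C.
  Saturated to 2500 m: -7 × 2.1 km = -14.7°C, so T = -11.22°C.
Environment:
  Environment, lower layer to 500 m: -3.4 × 0.5 km = -1.7°C, so T = 5.7°C.
  Environment, upper layer to 2500 m: -11.3 × 2 km = -22.6°C, so T = -16.9°C.
T_parcel − T_env = -11.22 − (-16.9) = +5.68°C

+5.68°C (parcel warmer than environment)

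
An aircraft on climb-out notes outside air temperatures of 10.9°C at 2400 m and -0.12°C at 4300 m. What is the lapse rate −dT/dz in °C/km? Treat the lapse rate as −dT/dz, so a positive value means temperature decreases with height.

5.8°C/km

Γ = −ΔT/Δz = (10.9 − (-0.12)) / (4300 − 2400) m
  = 11.02°C / 1.9 km = 5.8°C/km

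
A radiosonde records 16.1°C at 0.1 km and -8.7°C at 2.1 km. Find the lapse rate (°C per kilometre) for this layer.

12.4°C/km

Γ = −ΔT/Δz = (16.1 − (-8.7)) / (2100 − 100) m
  = 24.8°C / 2 km = 12.4°C/km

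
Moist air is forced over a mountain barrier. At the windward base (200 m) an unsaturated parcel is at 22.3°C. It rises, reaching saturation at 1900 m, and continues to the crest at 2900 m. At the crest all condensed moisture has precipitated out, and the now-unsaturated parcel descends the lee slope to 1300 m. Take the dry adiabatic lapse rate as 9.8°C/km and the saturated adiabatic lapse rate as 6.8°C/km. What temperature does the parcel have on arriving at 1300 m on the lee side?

14.52°C

200–1900 m, dry: Δz = 1.7 km ⇒ ΔT = -16.66°C; T = 5.64°C
1900–2900 m, saturated: Δz = 1 km ⇒ ΔT = -6.8°C; T = -1.16°C
2900–1300 m, dry descent: Δz = 1.6 km ⇒ ΔT = +15.68°C; T = 14.52°C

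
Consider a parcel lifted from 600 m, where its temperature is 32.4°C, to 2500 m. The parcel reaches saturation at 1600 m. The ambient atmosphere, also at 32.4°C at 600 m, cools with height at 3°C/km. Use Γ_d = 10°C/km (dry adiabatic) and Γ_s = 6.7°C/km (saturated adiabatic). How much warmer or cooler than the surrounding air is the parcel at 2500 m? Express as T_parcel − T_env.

Parcel:
  600–1600 m, dry: Δz = 1 km ⇒ ΔT = -10°C; T = 22.4°C
  1600–2500 m, saturated: Δz = 0.9 km ⇒ ΔT = -6.03°C; T = 16.37°C
Environment:
  600–2500 m, environment: Δz = 1.9 km ⇒ ΔT = -5.7°C; T = 26.7°C
T_parcel − T_env = 16.37 − 26.7 = -10.33°C

-10.33°C (parcel cooler than environment)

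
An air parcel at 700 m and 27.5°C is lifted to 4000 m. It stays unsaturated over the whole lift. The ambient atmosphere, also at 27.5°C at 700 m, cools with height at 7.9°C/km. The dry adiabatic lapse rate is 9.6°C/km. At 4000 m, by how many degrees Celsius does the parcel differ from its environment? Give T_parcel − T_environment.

-5.61°C (parcel cooler than environment)

Parcel:
  From 700 m to 4000 m (dry): cools by 9.6 × 3.3 = 31.68°C, giving -4.18°C.
Environment:
  From 700 m to 4000 m (environment): cools by 7.9 × 3.3 = 26.07°C, giving 1.43°C.
T_parcel − T_env = -4.18 − 1.43 = -5.61°C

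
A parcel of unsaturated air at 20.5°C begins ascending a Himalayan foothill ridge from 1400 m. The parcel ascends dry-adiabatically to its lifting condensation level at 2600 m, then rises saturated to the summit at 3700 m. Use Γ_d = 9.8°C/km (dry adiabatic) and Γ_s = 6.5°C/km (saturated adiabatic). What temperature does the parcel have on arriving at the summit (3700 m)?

1400–2600 m, dry: Δz = 1.2 km ⇒ ΔT = -11.76°C; T = 8.74°C
2600–3700 m, saturated: Δz = 1.1 km ⇒ ΔT = -7.15°C; T = 1.59°C

1.59°C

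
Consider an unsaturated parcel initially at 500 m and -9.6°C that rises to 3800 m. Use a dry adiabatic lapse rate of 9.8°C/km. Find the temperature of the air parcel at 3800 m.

-41.94°C

Dry adiabatic to 3800 m: -9.8 × 3.3 km = -32.34°C, so T = -41.94°C.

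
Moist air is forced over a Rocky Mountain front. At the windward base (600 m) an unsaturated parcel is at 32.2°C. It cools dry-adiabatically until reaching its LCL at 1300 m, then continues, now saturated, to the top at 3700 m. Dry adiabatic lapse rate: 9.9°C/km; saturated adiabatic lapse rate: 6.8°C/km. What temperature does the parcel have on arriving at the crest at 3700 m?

8.95°C

600 → 1300 m (dry, 9.9°C/km): ΔT = -9.9 × 0.7 = -6.93°C → T = 25.27°C
1300 → 3700 m (saturated, 6.8°C/km): ΔT = -6.8 × 2.4 = -16.32°C → T = 8.95°C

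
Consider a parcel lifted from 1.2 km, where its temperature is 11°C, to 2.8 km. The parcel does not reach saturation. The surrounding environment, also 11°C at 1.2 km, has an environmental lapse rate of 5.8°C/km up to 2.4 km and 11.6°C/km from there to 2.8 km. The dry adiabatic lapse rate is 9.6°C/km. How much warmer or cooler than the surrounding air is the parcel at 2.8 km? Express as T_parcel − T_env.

-3.76°C (parcel cooler than environment)

Parcel:
  1200–2800 m, dry: Δz = 1.6 km ⇒ ΔT = -15.36°C; T = -4.36°C
Environment:
  1200–2400 m, environment, lower layer: Δz = 1.2 km ⇒ ΔT = -6.96°C; T = 4.04°C
  2400–2800 m, environment, upper layer: Δz = 0.4 km ⇒ ΔT = -4.64°C; T = -0.6°C
T_parcel − T_env = -4.36 − (-0.6) = -3.76°C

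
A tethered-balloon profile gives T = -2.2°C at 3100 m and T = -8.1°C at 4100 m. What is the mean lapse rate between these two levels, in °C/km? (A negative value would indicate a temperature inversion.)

Γ = −ΔT/Δz = (-2.2 − (-8.1)) / (4100 − 3100) m
  = 5.9°C / 1 km = 5.9°C/km

5.9°C/km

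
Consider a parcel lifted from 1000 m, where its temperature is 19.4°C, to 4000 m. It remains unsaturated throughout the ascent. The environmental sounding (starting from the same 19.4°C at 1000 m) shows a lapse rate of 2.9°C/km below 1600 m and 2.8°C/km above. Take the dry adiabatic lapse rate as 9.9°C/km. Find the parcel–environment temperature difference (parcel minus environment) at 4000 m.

-21.24°C (parcel cooler than environment)

Parcel:
  1000–4000 m, dry: Δz = 3 km ⇒ ΔT = -29.7°C; T = -10.3°C
Environment:
  1000–1600 m, environment, lower layer: Δz = 0.6 km ⇒ ΔT = -1.74°C; T = 17.66°C
  1600–4000 m, environment, upper layer: Δz = 2.4 km ⇒ ΔT = -6.72°C; T = 10.94°C
T_parcel − T_env = -10.3 − 10.94 = -21.24°C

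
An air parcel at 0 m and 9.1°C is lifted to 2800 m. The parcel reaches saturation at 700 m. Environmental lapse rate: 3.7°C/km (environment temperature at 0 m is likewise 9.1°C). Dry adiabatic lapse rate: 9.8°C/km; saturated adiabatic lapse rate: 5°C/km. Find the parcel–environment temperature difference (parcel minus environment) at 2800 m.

-7°C (parcel cooler than environment)

Parcel:
  From 0 m to 700 m (dry): cools by 9.8 × 0.7 = 6.86°C, giving 2.24°C.
  From 700 m to 2800 m (saturated): cools by 5 × 2.1 = 10.5°C, giving -8.26°C.
Environment:
  From 0 m to 2800 m (environment): cools by 3.7 × 2.8 = 10.36°C, giving -1.26°C.
T_parcel − T_env = -8.26 − (-1.26) = -7°C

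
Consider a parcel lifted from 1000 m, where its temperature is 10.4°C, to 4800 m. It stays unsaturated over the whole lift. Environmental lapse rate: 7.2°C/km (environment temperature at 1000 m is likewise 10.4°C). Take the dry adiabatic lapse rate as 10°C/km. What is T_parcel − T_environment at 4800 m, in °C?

-10.64°C (parcel cooler than environment)

Parcel:
  1000 → 4800 m (dry, 10°C/km): ΔT = -10 × 3.8 = -38°C → T = -27.6°C
Environment:
  1000 → 4800 m (environment, 7.2°C/km): ΔT = -7.2 × 3.8 = -27.36°C → T = -16.96°C
T_parcel − T_env = -27.6 − (-16.96) = -10.64°C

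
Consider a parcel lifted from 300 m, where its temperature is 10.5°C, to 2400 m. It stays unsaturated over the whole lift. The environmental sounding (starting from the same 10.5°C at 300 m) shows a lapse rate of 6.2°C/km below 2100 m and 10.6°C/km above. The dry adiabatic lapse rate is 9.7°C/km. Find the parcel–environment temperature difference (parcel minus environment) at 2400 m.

-6.03°C (parcel cooler than environment)

Parcel:
  300 → 2400 m (dry, 9.7°C/km): ΔT = -9.7 × 2.1 = -20.37°C → T = -9.87°C
Environment:
  300 → 2100 m (environment, lower layer, 6.2°C/km): ΔT = -6.2 × 1.8 = -11.16°C → T = -0.66°C
  2100 → 2400 m (environment, upper layer, 10.6°C/km): ΔT = -10.6 × 0.3 = -3.18°C → T = -3.84°C
T_parcel − T_env = -9.87 − (-3.84) = -6.03°C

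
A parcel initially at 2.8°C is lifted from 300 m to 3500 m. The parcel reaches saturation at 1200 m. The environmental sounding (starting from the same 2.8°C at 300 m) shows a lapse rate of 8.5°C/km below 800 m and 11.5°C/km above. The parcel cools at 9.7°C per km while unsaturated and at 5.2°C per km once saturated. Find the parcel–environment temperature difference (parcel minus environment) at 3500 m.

Parcel:
  From 300 m to 1200 m (dry): cools by 9.7 × 0.9 = 8.73°C, giving -5.93°C.
  From 1200 m to 3500 m (saturated): cools by 5.2 × 2.3 = 11.96°C, giving -17.89°C.
Environment:
  From 300 m to 800 m (environment, lower layer): cools by 8.5 × 0.5 = 4.25°C, giving -1.45°C.
  From 800 m to 3500 m (environment, upper layer): cools by 11.5 × 2.7 = 31.05°C, giving -32.5°C.
T_parcel − T_env = -17.89 − (-32.5) = +14.61°C

+14.61°C (parcel warmer than environment)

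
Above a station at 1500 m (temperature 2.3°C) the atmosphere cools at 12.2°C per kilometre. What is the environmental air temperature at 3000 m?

From 1500 m to 3000 m (environmental): cools by 12.2 × 1.5 = 18.3°C, giving -16°C.

-16°C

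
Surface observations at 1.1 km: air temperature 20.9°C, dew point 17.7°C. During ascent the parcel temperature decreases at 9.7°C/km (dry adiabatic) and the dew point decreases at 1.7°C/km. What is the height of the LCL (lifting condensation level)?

T and T_d converge at 9.7 − 1.7 = 8°C per km
Height above start = (20.9 − 17.7) / 8 = 0.4 km
LCL altitude = 1100 m + 400 m = 1500 m

1.5 km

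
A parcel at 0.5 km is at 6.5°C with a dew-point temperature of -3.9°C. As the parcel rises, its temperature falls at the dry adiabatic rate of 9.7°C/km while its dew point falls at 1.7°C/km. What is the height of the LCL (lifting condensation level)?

1.8 km

T and T_d converge at 9.7 − 1.7 = 8°C per km
Height above start = (6.5 − (-3.9)) / 8 = 1.3 km
LCL altitude = 500 m + 1300 m = 1800 m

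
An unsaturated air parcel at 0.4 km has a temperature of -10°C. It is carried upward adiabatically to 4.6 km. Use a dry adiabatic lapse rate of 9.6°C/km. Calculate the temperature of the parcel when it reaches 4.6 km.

-50.32°C

400–4600 m, dry adiabatic: Δz = 4.2 km ⇒ ΔT = -40.32°C; T = -50.32°C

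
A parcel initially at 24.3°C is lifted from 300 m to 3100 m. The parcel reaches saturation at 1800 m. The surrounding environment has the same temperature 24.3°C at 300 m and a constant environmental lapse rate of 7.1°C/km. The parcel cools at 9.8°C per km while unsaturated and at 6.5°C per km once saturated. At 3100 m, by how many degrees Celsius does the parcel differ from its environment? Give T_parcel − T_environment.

Parcel:
  300 → 1800 m (dry, 9.8°C/km): ΔT = -9.8 × 1.5 = -14.7°C → T = 9.6°C
  1800 → 3100 m (saturated, 6.5°C/km): ΔT = -6.5 × 1.3 = -8.45°C → T = 1.15°C
Environment:
  300 → 3100 m (environment, 7.1°C/km): ΔT = -7.1 × 2.8 = -19.88°C → T = 4.42°C
T_parcel − T_env = 1.15 − 4.42 = -3.27°C

-3.27°C (parcel cooler than environment)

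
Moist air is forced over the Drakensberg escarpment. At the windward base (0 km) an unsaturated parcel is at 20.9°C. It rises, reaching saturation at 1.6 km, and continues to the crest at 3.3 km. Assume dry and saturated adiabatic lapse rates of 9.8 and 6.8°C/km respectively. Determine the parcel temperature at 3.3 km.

0–1600 m, dry: Δz = 1.6 km ⇒ ΔT = -15.68°C; T = 5.22°C
1600–3300 m, saturated: Δz = 1.7 km ⇒ ΔT = -11.56°C; T = -6.34°C

-6.34°C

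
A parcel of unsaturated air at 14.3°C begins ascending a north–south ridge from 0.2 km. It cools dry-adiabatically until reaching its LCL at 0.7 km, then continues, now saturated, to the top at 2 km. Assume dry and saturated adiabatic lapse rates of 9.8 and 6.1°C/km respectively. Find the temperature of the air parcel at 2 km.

Dry to 700 m: -9.8 × 0.5 km = -4.9°C, so T = 9.4°C.
Saturated to 2000 m: -6.1 × 1.3 km = -7.93°C, so T = 1.47°C.

1.47°C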